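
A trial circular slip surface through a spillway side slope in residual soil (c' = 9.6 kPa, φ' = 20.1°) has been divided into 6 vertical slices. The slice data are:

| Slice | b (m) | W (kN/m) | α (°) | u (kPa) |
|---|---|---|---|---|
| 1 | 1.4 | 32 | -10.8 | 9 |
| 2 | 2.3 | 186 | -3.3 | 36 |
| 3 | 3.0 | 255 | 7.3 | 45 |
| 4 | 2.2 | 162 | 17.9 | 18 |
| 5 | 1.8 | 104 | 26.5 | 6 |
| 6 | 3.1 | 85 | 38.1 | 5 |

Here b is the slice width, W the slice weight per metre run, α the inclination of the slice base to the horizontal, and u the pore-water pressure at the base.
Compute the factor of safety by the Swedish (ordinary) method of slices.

FS = 1.94

Ordinary method of slices: FS = Σ[c'·Δl_i + (W_i cosα_i − u_i·Δl_i)·tanφ'] / Σ W_i sinα_i, with Δl_i = b_i / cosα_i.
Slice 1: Δl = 1.4/cos(-10.8°) = 1.425 m; N'_1 = 32·cos(-10.8°) − 9·1.425 = 18.6; c'Δl = 13.68; W sinα = -6.0
Slice 2: Δl = 2.3/cos(-3.3°) = 2.304 m; N'_2 = 186·cos(-3.3°) − 36·2.304 = 102.8; c'Δl = 22.12; W sinα = -10.7
Slice 3: Δl = 3.0/cos7.3° = 3.025 m; N'_3 = 255·cos7.3° − 45·3.025 = 116.8; c'Δl = 29.04; W sinα = 32.4
Slice 4: Δl = 2.2/cos17.9° = 2.312 m; N'_4 = 162·cos17.9° − 18·2.312 = 112.5; c'Δl = 22.19; W sinα = 49.8
Slice 5: Δl = 1.8/cos26.5° = 2.011 m; N'_5 = 104·cos26.5° − 6·2.011 = 81.0; c'Δl = 19.31; W sinα = 46.4
Slice 6: Δl = 3.1/cos38.1° = 3.939 m; N'_6 = 85·cos38.1° − 5·3.939 = 47.2; c'Δl = 37.82; W sinα = 52.4
Σc'Δl = 144.2 kN/m; ΣN' = 478.9 kN/m; ΣW sinα = 164.3 kN/m
Resisting = 144.2 + 478.9·tan20.1° = 144.2 + 175.3 = 319.4 kN/m
FS = 319.4 / 164.3 = 1.944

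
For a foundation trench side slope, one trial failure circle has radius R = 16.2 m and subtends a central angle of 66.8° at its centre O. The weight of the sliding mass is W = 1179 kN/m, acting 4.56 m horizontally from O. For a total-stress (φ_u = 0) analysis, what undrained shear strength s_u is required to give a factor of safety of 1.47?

FS = s_u·L_a·R / (W·d), so s_u = FS·W·d / (L_a·R).
Arc length L_a = R·θ = 16.2·(66.8°·π/180) = 16.2·1.1659 = 18.89 m
s_u = 1.47·1179·4.56 / (18.89·16.2) = 7903.1 / 305.97 = 25.83 kPa

s_u = 25.8 kPa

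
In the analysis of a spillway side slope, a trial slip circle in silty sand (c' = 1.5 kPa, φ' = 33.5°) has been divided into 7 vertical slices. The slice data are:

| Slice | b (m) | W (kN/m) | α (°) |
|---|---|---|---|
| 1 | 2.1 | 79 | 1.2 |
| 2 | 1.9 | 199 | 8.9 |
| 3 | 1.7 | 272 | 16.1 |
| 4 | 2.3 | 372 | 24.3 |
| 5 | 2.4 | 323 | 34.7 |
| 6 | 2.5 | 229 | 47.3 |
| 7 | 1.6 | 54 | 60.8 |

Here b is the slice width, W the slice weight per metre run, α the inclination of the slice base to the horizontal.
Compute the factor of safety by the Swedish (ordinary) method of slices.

Ordinary method of slices: FS = Σ[c'·Δl_i + (W_i cosα_i)·tanφ'] / Σ W_i sinα_i, with Δl_i = b_i / cosα_i.
Slice 1: Δl = 2.1/cos1.2° = 2.100 m; N'_1 = 79·cos1.2° = 79.0; c'Δl = 3.15; W sinα = 1.7
Slice 2: Δl = 1.9/cos8.9° = 1.923 m; N'_2 = 199·cos8.9° = 196.6; c'Δl = 2.88; W sinα = 30.8
Slice 3: Δl = 1.7/cos16.1° = 1.769 m; N'_3 = 272·cos16.1° = 261.3; c'Δl = 2.65; W sinα = 75.4
Slice 4: Δl = 2.3/cos24.3° = 2.524 m; N'_4 = 372·cos24.3° = 339.0; c'Δl = 3.79; W sinα = 153.1
Slice 5: Δl = 2.4/cos34.7° = 2.919 m; N'_5 = 323·cos34.7° = 265.6; c'Δl = 4.38; W sinα = 183.9
Slice 6: Δl = 2.5/cos47.3° = 3.686 m; N'_6 = 229·cos47.3° = 155.3; c'Δl = 5.53; W sinα = 168.3
Slice 7: Δl = 1.6/cos60.8° = 3.280 m; N'_7 = 54·cos60.8° = 26.3; c'Δl = 4.92; W sinα = 47.1
Σc'Δl = 27.3 kN/m; ΣN' = 1323.2 kN/m; ΣW sinα = 660.3 kN/m
Resisting = 27.3 + 1323.2·tan33.5° = 27.3 + 875.8 = 903.1 kN/m
FS = 903.1 / 660.3 = 1.368

FS = 1.37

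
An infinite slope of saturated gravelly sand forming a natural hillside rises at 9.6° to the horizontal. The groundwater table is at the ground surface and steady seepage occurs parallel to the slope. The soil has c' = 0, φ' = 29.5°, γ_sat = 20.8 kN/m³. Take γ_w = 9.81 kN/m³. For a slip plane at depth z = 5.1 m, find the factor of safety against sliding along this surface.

With seepage parallel to the slope and the water table at the surface, the effective normal stress on the slip plane uses the buoyant unit weight γ' = γ_sat − γ_w while the driving shear stress uses γ_sat:
FS = [c' + γ' z cos²β tanφ'] / [γ_sat z sinβ cosβ]
(For c' = 0 this reduces to FS = (γ'/γ_sat)·tanφ'/tanβ.)
γ' = 20.8 − 9.81 = 10.99 kN/m³
Numerator = 0.0 + 10.99·5.1·cos²9.6°·tan29.5° = 0.0 + 10.99·5.1·0.9722·0.5658 = 30.829 kPa
Denominator = 20.8·5.1·sin9.6°·cos9.6° = 20.8·5.1·0.1668·0.9860 = 17.443 kPa
FS = 30.829 / 17.443 = 1.767

FS = 1.77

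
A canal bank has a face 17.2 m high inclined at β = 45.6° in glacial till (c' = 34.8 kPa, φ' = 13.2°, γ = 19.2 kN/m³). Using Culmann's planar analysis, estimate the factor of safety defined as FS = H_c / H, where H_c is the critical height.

FS = 1.88

H_c = (4c'/γ) · sinβ cosφ' / [1 − cos(β − φ')]
    = (4·34.8/19.2) · sin45.6°·cos13.2° / [1 − cos32.4°]
    = 7.250 · 0.6956 / 0.1557 = 32.40 m
FS = H_c / H = 32.40 / 17.2 = 1.883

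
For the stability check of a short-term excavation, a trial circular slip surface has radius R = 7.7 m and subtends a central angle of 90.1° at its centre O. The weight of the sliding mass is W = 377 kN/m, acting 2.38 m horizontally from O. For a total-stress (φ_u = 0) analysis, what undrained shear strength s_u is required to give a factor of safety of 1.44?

s_u = 13.9 kPa

FS = s_u·L_a·R / (W·d), so s_u = FS·W·d / (L_a·R).
Arc length L_a = R·θ = 7.7·(90.1°·π/180) = 7.7·1.5725 = 12.11 m
s_u = 1.44·377·2.38 / (12.11·7.7) = 1292.1 / 93.24 = 13.86 kPa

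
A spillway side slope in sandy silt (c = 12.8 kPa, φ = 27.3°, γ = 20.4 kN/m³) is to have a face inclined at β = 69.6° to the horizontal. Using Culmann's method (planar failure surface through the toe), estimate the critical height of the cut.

H_c = 8.03 m

Culmann's analysis gives the critical failure plane at α_cr = (β + φ)/2 = (69.6 + 27.3)/2 = 48.4°, and the critical height
H_c = (4c/γ) · sinβ cosφ / [1 − cos(β − φ)]
    = (4·12.8/20.4) · sin69.6°·cos27.3° / [1 − cos(42.3°)]
    = 2.510 · 0.9373·0.8886 / [1 − 0.7396]
    = 2.510 · 0.8329 / 0.2604
    = 8.03 m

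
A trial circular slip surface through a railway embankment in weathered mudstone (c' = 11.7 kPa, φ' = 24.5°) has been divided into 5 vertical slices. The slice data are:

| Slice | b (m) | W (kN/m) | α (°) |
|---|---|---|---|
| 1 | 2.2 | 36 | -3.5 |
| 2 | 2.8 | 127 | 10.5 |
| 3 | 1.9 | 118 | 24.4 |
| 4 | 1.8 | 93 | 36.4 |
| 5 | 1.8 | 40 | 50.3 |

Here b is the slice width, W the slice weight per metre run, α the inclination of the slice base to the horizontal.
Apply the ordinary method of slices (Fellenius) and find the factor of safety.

FS = 2.00

Ordinary method of slices: FS = Σ[c'·Δl_i + (W_i cosα_i)·tanφ'] / Σ W_i sinα_i, with Δl_i = b_i / cosα_i.
Slice 1: Δl = 2.2/cos(-3.5°) = 2.204 m; N'_1 = 36·cos(-3.5°) = 35.9; c'Δl = 25.79; W sinα = -2.2
Slice 2: Δl = 2.8/cos10.5° = 2.848 m; N'_2 = 127·cos10.5° = 124.9; c'Δl = 33.32; W sinα = 23.1
Slice 3: Δl = 1.9/cos24.4° = 2.086 m; N'_3 = 118·cos24.4° = 107.5; c'Δl = 24.41; W sinα = 48.7
Slice 4: Δl = 1.8/cos36.4° = 2.236 m; N'_4 = 93·cos36.4° = 74.9; c'Δl = 26.16; W sinα = 55.2
Slice 5: Δl = 1.8/cos50.3° = 2.818 m; N'_5 = 40·cos50.3° = 25.6; c'Δl = 32.97; W sinα = 30.8
Σc'Δl = 142.7 kN/m; ΣN' = 368.7 kN/m; ΣW sinα = 155.7 kN/m
Resisting = 142.7 + 368.7·tan24.5° = 142.7 + 168.0 = 310.7 kN/m
FS = 310.7 / 155.7 = 1.996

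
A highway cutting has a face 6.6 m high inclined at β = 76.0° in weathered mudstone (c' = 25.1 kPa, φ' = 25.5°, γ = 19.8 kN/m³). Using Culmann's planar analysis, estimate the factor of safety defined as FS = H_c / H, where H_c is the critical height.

H_c = (4c'/γ) · sinβ cosφ' / [1 − cos(β − φ')]
    = (4·25.1/19.8) · sin76.0°·cos25.5° / [1 − cos50.5°]
    = 5.071 · 0.8758 / 0.3639 = 12.20 m
FS = H_c / H = 12.20 / 6.6 = 1.849

FS = 1.85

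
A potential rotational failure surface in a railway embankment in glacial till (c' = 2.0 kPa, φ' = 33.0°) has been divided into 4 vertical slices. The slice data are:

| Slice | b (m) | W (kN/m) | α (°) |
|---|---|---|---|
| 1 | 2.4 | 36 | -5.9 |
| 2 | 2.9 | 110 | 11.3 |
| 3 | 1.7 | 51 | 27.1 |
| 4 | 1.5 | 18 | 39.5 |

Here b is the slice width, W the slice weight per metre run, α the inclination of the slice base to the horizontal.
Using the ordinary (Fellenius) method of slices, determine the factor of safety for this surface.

FS = 2.86

Ordinary method of slices: FS = Σ[c'·Δl_i + (W_i cosα_i)·tanφ'] / Σ W_i sinα_i, with Δl_i = b_i / cosα_i.
Slice 1: Δl = 2.4/cos(-5.9°) = 2.413 m; N'_1 = 36·cos(-5.9°) = 35.8; c'Δl = 4.83; W sinα = -3.7
Slice 2: Δl = 2.9/cos11.3° = 2.957 m; N'_2 = 110·cos11.3° = 107.9; c'Δl = 5.91; W sinα = 21.6
Slice 3: Δl = 1.7/cos27.1° = 1.910 m; N'_3 = 51·cos27.1° = 45.4; c'Δl = 3.82; W sinα = 23.2
Slice 4: Δl = 1.5/cos39.5° = 1.944 m; N'_4 = 18·cos39.5° = 13.9; c'Δl = 3.89; W sinα = 11.4
Σc'Δl = 18.4 kN/m; ΣN' = 203.0 kN/m; ΣW sinα = 52.5 kN/m
Resisting = 18.4 + 203.0·tan33.0° = 18.4 + 131.8 = 150.3 kN/m
FS = 150.3 / 52.5 = 2.860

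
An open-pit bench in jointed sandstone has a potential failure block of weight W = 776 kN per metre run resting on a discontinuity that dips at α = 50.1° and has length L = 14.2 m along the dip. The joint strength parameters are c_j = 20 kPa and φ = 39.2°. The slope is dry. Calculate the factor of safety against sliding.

FS = 1.16

Resolving the block weight along and normal to the plane and applying the Mohr–Coulomb strength on the joint:
N' = W cosα = 776·cos50.1° = 497.8 kN/m
Driving force T = W sinα = 776·sin50.1° = 595.3 kN/m
Resisting force R = c_j·L + N'·tanφ = 20·14.2 + 497.8·tan39.2° = 284.0 + 406.0 = 690.0 kN/m
FS = R / T = 690.0 / 595.3 = 1.159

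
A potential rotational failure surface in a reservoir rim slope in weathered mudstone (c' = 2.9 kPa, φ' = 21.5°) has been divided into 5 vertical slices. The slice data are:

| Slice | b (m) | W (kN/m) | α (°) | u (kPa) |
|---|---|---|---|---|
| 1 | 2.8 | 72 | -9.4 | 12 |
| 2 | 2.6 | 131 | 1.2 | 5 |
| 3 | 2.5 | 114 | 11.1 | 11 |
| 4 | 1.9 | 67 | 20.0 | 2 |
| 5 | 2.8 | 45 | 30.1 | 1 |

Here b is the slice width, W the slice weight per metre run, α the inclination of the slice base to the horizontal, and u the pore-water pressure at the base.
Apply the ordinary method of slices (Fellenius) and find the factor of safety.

Ordinary method of slices: FS = Σ[c'·Δl_i + (W_i cosα_i − u_i·Δl_i)·tanφ'] / Σ W_i sinα_i, with Δl_i = b_i / cosα_i.
Slice 1: Δl = 2.8/cos(-9.4°) = 2.838 m; N'_1 = 72·cos(-9.4°) − 12·2.838 = 37.0; c'Δl = 8.23; W sinα = -11.8
Slice 2: Δl = 2.6/cos1.2° = 2.601 m; N'_2 = 131·cos1.2° − 5·2.601 = 118.0; c'Δl = 7.54; W sinα = 2.7
Slice 3: Δl = 2.5/cos11.1° = 2.548 m; N'_3 = 114·cos11.1° − 11·2.548 = 83.8; c'Δl = 7.39; W sinα = 21.9
Slice 4: Δl = 1.9/cos20.0° = 2.022 m; N'_4 = 67·cos20.0° − 2·2.022 = 58.9; c'Δl = 5.86; W sinα = 22.9
Slice 5: Δl = 2.8/cos30.1° = 3.236 m; N'_5 = 45·cos30.1° − 1·3.236 = 35.7; c'Δl = 9.39; W sinα = 22.6
Σc'Δl = 38.4 kN/m; ΣN' = 333.4 kN/m; ΣW sinα = 58.4 kN/m
Resisting = 38.4 + 333.4·tan21.5° = 38.4 + 131.3 = 169.7 kN/m
FS = 169.7 / 58.4 = 2.906

FS = 2.91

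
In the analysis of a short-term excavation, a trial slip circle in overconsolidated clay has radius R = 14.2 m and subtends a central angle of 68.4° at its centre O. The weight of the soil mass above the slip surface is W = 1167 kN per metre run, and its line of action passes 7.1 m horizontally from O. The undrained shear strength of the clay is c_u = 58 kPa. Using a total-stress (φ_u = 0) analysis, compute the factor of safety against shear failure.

FS = 1.69

Taking moments about the centre O, the resisting moment is provided by the undrained shear strength acting along the arc:
Arc length L_a = R·θ = 14.2·(68.4°·π/180) = 14.2·1.1938 = 16.95 m
M_R = c_u·L_a·R = 58·16.95·14.2 = 13961.7 kN·m/m
M_D = W·d = 1167·7.1 = 8285.7 kN·m/m
FS = M_R / M_D = 13961.7 / 8285.7 = 1.685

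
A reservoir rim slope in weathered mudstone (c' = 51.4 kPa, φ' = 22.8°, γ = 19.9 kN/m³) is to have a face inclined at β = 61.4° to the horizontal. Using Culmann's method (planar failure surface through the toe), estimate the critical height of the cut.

Culmann's analysis gives the critical failure plane at α_cr = (β + φ')/2 = (61.4 + 22.8)/2 = 42.1°, and the critical height
H_c = (4c'/γ) · sinβ cosφ' / [1 − cos(β − φ')]
    = (4·51.4/19.9) · sin61.4°·cos22.8° / [1 − cos(38.6°)]
    = 10.332 · 0.8780·0.9219 / [1 − 0.7815]
    = 10.332 · 0.8094 / 0.2185
    = 38.27 m

H_c = 38.27 m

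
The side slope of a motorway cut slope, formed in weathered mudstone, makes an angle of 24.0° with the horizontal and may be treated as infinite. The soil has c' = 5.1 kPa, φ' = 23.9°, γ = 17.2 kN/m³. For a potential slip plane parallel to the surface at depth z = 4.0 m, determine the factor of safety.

FS = 1.19

For an infinite slope with a slip plane parallel to the surface (no pore pressure): FS = [c' + γz cos²β tanφ'] / [γz sinβ cosβ].
γz = 17.2·4.0 = 68.80 kN/m²
Numerator = 5.1 + 68.80·cos²24.0°·tan23.9° = 5.1 + 68.80·0.8346·0.4431 = 30.544 kPa
Denominator = 68.80·sin24.0°·cos24.0° = 68.80·0.4067·0.9135 = 25.564 kPa
FS = 30.544 / 25.564 = 1.195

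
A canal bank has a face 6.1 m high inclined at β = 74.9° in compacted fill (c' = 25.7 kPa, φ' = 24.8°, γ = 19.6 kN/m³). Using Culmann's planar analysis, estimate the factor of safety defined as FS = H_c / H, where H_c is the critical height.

FS = 2.10

H_c = (4c'/γ) · sinβ cosφ' / [1 − cos(β − φ')]
    = (4·25.7/19.6) · sin74.9°·cos24.8° / [1 − cos50.1°]
    = 5.245 · 0.8764 / 0.3586 = 12.82 m
FS = H_c / H = 12.82 / 6.1 = 2.102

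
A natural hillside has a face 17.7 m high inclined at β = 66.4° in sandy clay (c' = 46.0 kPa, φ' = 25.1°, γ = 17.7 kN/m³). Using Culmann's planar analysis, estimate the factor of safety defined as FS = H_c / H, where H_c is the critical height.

H_c = (4c'/γ) · sinβ cosφ' / [1 − cos(β − φ')]
    = (4·46.0/17.7) · sin66.4°·cos25.1° / [1 − cos41.3°]
    = 10.395 · 0.8298 / 0.2487 = 34.68 m
FS = H_c / H = 34.68 / 17.7 = 1.959

FS = 1.96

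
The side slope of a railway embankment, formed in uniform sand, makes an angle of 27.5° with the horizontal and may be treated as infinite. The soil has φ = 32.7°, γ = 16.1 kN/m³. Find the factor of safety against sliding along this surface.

For a dry cohesionless infinite slope the factor of safety is FS = tanφ / tanβ.
FS = tan32.7° / tan27.5° = 0.6420 / 0.5206 = 1.233

FS = 1.23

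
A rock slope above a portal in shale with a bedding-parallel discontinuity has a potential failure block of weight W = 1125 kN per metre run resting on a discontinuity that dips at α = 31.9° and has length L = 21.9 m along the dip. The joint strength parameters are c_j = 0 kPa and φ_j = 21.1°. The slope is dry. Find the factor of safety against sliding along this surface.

Resolving the block weight along and normal to the plane and applying the Mohr–Coulomb strength on the joint:
N' = W cosα = 1125·cos31.9° = 955.1 kN/m
Driving force T = W sinα = 1125·sin31.9° = 594.5 kN/m
Resisting force R = c_j·L + N'·tanφ_j = 0·21.9 + 955.1·tan21.1° = 0.0 + 368.5 = 368.5 kN/m
FS = R / T = 368.5 / 594.5 = 0.620

FS = 0.62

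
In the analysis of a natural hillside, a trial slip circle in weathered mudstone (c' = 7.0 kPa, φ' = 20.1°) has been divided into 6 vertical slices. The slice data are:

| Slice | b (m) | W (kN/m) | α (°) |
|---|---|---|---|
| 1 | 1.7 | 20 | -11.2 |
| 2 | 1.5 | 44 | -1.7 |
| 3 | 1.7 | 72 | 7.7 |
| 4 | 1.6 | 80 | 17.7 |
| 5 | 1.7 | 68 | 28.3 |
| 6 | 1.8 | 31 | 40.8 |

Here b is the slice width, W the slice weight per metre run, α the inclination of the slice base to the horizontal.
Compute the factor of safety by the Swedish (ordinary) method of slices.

FS = 2.27

Ordinary method of slices: FS = Σ[c'·Δl_i + (W_i cosα_i)·tanφ'] / Σ W_i sinα_i, with Δl_i = b_i / cosα_i.
Slice 1: Δl = 1.7/cos(-11.2°) = 1.733 m; N'_1 = 20·cos(-11.2°) = 19.6; c'Δl = 12.13; W sinα = -3.9
Slice 2: Δl = 1.5/cos(-1.7°) = 1.501 m; N'_2 = 44·cos(-1.7°) = 44.0; c'Δl = 10.50; W sinα = -1.3
Slice 3: Δl = 1.7/cos7.7° = 1.715 m; N'_3 = 72·cos7.7° = 71.4; c'Δl = 12.01; W sinα = 9.6
Slice 4: Δl = 1.6/cos17.7° = 1.680 m; N'_4 = 80·cos17.7° = 76.2; c'Δl = 11.76; W sinα = 24.3
Slice 5: Δl = 1.7/cos28.3° = 1.931 m; N'_5 = 68·cos28.3° = 59.9; c'Δl = 13.52; W sinα = 32.2
Slice 6: Δl = 1.8/cos40.8° = 2.378 m; N'_6 = 31·cos40.8° = 23.5; c'Δl = 16.64; W sinα = 20.3
Σc'Δl = 76.6 kN/m; ΣN' = 294.5 kN/m; ΣW sinα = 81.3 kN/m
Resisting = 76.6 + 294.5·tan20.1° = 76.6 + 107.8 = 184.3 kN/m
FS = 184.3 / 81.3 = 2.268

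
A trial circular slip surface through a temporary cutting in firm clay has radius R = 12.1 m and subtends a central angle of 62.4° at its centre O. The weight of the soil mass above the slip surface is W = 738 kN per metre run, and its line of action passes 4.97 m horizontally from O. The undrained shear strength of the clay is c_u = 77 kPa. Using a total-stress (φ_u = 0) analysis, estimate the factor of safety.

FS = 3.35

Taking moments about the centre O, the resisting moment is provided by the undrained shear strength acting along the arc:
Arc length L_a = R·θ = 12.1·(62.4°·π/180) = 12.1·1.0891 = 13.18 m
M_R = c_u·L_a·R = 77·13.18·12.1 = 12277.9 kN·m/m
M_D = W·d = 738·4.97 = 3667.9 kN·m/m
FS = M_R / M_D = 12277.9 / 3667.9 = 3.347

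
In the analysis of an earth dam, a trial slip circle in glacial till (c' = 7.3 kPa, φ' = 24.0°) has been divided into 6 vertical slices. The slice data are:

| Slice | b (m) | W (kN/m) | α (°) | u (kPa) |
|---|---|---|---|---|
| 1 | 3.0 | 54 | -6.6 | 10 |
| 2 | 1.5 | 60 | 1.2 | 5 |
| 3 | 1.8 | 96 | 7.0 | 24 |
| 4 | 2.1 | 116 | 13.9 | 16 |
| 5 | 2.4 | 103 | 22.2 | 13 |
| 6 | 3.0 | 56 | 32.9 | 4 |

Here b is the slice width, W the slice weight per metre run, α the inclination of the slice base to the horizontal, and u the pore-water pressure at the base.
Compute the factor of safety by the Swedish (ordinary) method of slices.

FS = 2.31

Ordinary method of slices: FS = Σ[c'·Δl_i + (W_i cosα_i − u_i·Δl_i)·tanφ'] / Σ W_i sinα_i, with Δl_i = b_i / cosα_i.
Slice 1: Δl = 3.0/cos(-6.6°) = 3.020 m; N'_1 = 54·cos(-6.6°) − 10·3.020 = 23.4; c'Δl = 22.05; W sinα = -6.2
Slice 2: Δl = 1.5/cos1.2° = 1.500 m; N'_2 = 60·cos1.2° − 5·1.500 = 52.5; c'Δl = 10.95; W sinα = 1.3
Slice 3: Δl = 1.8/cos7.0° = 1.814 m; N'_3 = 96·cos7.0° − 24·1.814 = 51.8; c'Δl = 13.24; W sinα = 11.7
Slice 4: Δl = 2.1/cos13.9° = 2.163 m; N'_4 = 116·cos13.9° − 16·2.163 = 78.0; c'Δl = 15.79; W sinα = 27.9
Slice 5: Δl = 2.4/cos22.2° = 2.592 m; N'_5 = 103·cos22.2° − 13·2.592 = 61.7; c'Δl = 18.92; W sinα = 38.9
Slice 6: Δl = 3.0/cos32.9° = 3.573 m; N'_6 = 56·cos32.9° − 4·3.573 = 32.7; c'Δl = 26.08; W sinα = 30.4
Σc'Δl = 107.0 kN/m; ΣN' = 300.1 kN/m; ΣW sinα = 104.0 kN/m
Resisting = 107.0 + 300.1·tan24.0° = 107.0 + 133.6 = 240.6 kN/m
FS = 240.6 / 104.0 = 2.315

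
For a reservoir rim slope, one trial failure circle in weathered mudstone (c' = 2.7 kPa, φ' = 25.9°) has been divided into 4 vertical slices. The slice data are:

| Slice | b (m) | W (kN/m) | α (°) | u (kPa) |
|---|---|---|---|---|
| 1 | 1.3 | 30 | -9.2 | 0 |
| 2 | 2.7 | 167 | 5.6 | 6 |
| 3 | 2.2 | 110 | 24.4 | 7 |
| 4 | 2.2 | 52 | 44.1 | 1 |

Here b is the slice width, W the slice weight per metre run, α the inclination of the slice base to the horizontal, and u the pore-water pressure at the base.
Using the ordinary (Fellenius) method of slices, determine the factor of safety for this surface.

FS = 1.82

Ordinary method of slices: FS = Σ[c'·Δl_i + (W_i cosα_i − u_i·Δl_i)·tanφ'] / Σ W_i sinα_i, with Δl_i = b_i / cosα_i.
Slice 1: Δl = 1.3/cos(-9.2°) = 1.317 m; N'_1 = 30·cos(-9.2°) − 0·1.317 = 29.6; c'Δl = 3.56; W sinα = -4.8
Slice 2: Δl = 2.7/cos5.6° = 2.713 m; N'_2 = 167·cos5.6° − 6·2.713 = 149.9; c'Δl = 7.32; W sinα = 16.3
Slice 3: Δl = 2.2/cos24.4° = 2.416 m; N'_3 = 110·cos24.4° − 7·2.416 = 83.3; c'Δl = 6.52; W sinα = 45.4
Slice 4: Δl = 2.2/cos44.1° = 3.064 m; N'_4 = 52·cos44.1° − 1·3.064 = 34.3; c'Δl = 8.27; W sinα = 36.2
Σc'Δl = 25.7 kN/m; ΣN' = 297.1 kN/m; ΣW sinα = 93.1 kN/m
Resisting = 25.7 + 297.1·tan25.9° = 25.7 + 144.3 = 169.9 kN/m
FS = 169.9 / 93.1 = 1.825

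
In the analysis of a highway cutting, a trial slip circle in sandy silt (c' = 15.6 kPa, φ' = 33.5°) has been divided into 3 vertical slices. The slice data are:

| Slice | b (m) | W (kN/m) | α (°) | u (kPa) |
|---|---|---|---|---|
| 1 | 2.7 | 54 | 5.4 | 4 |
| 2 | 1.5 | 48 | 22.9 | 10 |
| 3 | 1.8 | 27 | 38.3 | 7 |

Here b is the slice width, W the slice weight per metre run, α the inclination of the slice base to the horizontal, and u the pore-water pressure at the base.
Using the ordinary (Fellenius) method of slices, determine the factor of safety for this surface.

Ordinary method of slices: FS = Σ[c'·Δl_i + (W_i cosα_i − u_i·Δl_i)·tanφ'] / Σ W_i sinα_i, with Δl_i = b_i / cosα_i.
Slice 1: Δl = 2.7/cos5.4° = 2.712 m; N'_1 = 54·cos5.4° − 4·2.712 = 42.9; c'Δl = 42.31; W sinα = 5.1
Slice 2: Δl = 1.5/cos22.9° = 1.628 m; N'_2 = 48·cos22.9° − 10·1.628 = 27.9; c'Δl = 25.40; W sinα = 18.7
Slice 3: Δl = 1.8/cos38.3° = 2.294 m; N'_3 = 27·cos38.3° − 7·2.294 = 5.1; c'Δl = 35.78; W sinα = 16.7
Σc'Δl = 103.5 kN/m; ΣN' = 76.0 kN/m; ΣW sinα = 40.5 kN/m
Resisting = 103.5 + 76.0·tan33.5° = 103.5 + 50.3 = 153.8 kN/m
FS = 153.8 / 40.5 = 3.798

FS = 3.80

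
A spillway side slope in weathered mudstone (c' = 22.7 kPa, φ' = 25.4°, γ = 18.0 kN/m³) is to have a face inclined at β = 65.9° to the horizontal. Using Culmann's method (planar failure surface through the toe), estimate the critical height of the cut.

Culmann's analysis gives the critical failure plane at α_cr = (β + φ')/2 = (65.9 + 25.4)/2 = 45.7°, and the critical height
H_c = (4c'/γ) · sinβ cosφ' / [1 − cos(β − φ')]
    = (4·22.7/18.0) · sin65.9°·cos25.4° / [1 − cos(40.5°)]
    = 5.044 · 0.9128·0.9033 / [1 − 0.7604]
    = 5.044 · 0.8246 / 0.2396
    = 17.36 m

H_c = 17.36 m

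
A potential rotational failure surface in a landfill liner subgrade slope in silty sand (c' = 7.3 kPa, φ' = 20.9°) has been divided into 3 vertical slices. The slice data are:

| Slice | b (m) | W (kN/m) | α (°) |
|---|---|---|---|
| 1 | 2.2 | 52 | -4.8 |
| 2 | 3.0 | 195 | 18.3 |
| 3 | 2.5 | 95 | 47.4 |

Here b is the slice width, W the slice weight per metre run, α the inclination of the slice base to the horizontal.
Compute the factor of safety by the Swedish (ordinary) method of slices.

Ordinary method of slices: FS = Σ[c'·Δl_i + (W_i cosα_i)·tanφ'] / Σ W_i sinα_i, with Δl_i = b_i / cosα_i.
Slice 1: Δl = 2.2/cos(-4.8°) = 2.208 m; N'_1 = 52·cos(-4.8°) = 51.8; c'Δl = 16.12; W sinα = -4.4
Slice 2: Δl = 3.0/cos18.3° = 3.160 m; N'_2 = 195·cos18.3° = 185.1; c'Δl = 23.07; W sinα = 61.2
Slice 3: Δl = 2.5/cos47.4° = 3.693 m; N'_3 = 95·cos47.4° = 64.3; c'Δl = 26.96; W sinα = 69.9
Σc'Δl = 66.1 kN/m; ΣN' = 301.3 kN/m; ΣW sinα = 126.8 kN/m
Resisting = 66.1 + 301.3·tan20.9° = 66.1 + 115.0 = 181.2 kN/m
FS = 181.2 / 126.8 = 1.429

FS = 1.43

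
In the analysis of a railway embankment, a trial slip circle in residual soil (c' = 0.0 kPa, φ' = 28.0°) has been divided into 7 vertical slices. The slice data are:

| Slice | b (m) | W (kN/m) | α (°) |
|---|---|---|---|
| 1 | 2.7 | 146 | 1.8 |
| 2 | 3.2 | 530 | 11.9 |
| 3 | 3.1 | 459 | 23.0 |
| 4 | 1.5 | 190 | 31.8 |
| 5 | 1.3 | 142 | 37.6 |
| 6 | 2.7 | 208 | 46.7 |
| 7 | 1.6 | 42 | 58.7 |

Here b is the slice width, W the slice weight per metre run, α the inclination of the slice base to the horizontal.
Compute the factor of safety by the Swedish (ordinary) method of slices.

FS = 1.22

Ordinary method of slices: FS = Σ[c'·Δl_i + (W_i cosα_i)·tanφ'] / Σ W_i sinα_i, with Δl_i = b_i / cosα_i.
Slice 1: Δl = 2.7/cos1.8° = 2.701 m; N'_1 = 146·cos1.8° = 145.9; c'Δl = 0.00; W sinα = 4.6
Slice 2: Δl = 3.2/cos11.9° = 3.270 m; N'_2 = 530·cos11.9° = 518.6; c'Δl = 0.00; W sinα = 109.3
Slice 3: Δl = 3.1/cos23.0° = 3.368 m; N'_3 = 459·cos23.0° = 422.5; c'Δl = 0.00; W sinα = 179.3
Slice 4: Δl = 1.5/cos31.8° = 1.765 m; N'_4 = 190·cos31.8° = 161.5; c'Δl = 0.00; W sinα = 100.1
Slice 5: Δl = 1.3/cos37.6° = 1.641 m; N'_5 = 142·cos37.6° = 112.5; c'Δl = 0.00; W sinα = 86.6
Slice 6: Δl = 2.7/cos46.7° = 3.937 m; N'_6 = 208·cos46.7° = 142.7; c'Δl = 0.00; W sinα = 151.4
Slice 7: Δl = 1.6/cos58.7° = 3.080 m; N'_7 = 42·cos58.7° = 21.8; c'Δl = 0.00; W sinα = 35.9
Σc'Δl = 0.0 kN/m; ΣN' = 1525.5 kN/m; ΣW sinα = 667.2 kN/m
Resisting = 0.0 + 1525.5·tan28.0° = 0.0 + 811.1 = 811.1 kN/m
FS = 811.1 / 667.2 = 1.216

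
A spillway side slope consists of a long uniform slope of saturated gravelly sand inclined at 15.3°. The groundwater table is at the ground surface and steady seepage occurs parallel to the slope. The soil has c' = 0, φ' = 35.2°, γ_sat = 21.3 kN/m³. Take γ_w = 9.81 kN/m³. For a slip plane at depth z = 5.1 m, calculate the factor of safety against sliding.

With seepage parallel to the slope and the water table at the surface, the effective normal stress on the slip plane uses the buoyant unit weight γ' = γ_sat − γ_w while the driving shear stress uses γ_sat:
FS = [c' + γ' z cos²β tanφ'] / [γ_sat z sinβ cosβ]
(For c' = 0 this reduces to FS = (γ'/γ_sat)·tanφ'/tanβ.)
γ' = 21.3 − 9.81 = 11.49 kN/m³
Numerator = 0.0 + 11.49·5.1·cos²15.3°·tan35.2° = 0.0 + 11.49·5.1·0.9304·0.7054 = 38.459 kPa
Denominator = 21.3·5.1·sin15.3°·cos15.3° = 21.3·5.1·0.2639·0.9646 = 27.649 kPa
FS = 38.459 / 27.649 = 1.391

FS = 1.39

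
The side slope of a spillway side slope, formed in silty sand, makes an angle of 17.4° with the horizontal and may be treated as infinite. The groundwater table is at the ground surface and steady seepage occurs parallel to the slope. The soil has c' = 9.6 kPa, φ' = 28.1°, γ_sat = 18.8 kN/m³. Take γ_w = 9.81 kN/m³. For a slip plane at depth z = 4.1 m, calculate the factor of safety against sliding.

FS = 1.25

With seepage parallel to the slope and the water table at the surface, the effective normal stress on the slip plane uses the buoyant unit weight γ' = γ_sat − γ_w while the driving shear stress uses γ_sat:
FS = [c' + γ' z cos²β tanφ'] / [γ_sat z sinβ cosβ]
γ' = 18.8 − 9.81 = 8.99 kN/m³
Numerator = 9.6 + 8.99·4.1·cos²17.4°·tan28.1° = 9.6 + 8.99·4.1·0.9106·0.5340 = 27.521 kPa
Denominator = 18.8·4.1·sin17.4°·cos17.4° = 18.8·4.1·0.2990·0.9542 = 21.995 kPa
FS = 27.521 / 21.995 = 1.251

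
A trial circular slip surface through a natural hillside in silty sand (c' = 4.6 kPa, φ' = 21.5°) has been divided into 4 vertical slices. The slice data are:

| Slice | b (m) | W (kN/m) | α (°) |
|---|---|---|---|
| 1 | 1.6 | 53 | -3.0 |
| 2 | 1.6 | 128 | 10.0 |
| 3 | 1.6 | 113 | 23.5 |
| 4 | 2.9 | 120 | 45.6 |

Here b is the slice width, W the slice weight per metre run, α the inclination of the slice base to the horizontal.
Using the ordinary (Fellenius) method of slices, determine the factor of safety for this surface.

FS = 1.24

Ordinary method of slices: FS = Σ[c'·Δl_i + (W_i cosα_i)·tanφ'] / Σ W_i sinα_i, with Δl_i = b_i / cosα_i.
Slice 1: Δl = 1.6/cos(-3.0°) = 1.602 m; N'_1 = 53·cos(-3.0°) = 52.9; c'Δl = 7.37; W sinα = -2.8
Slice 2: Δl = 1.6/cos10.0° = 1.625 m; N'_2 = 128·cos10.0° = 126.1; c'Δl = 7.47; W sinα = 22.2
Slice 3: Δl = 1.6/cos23.5° = 1.745 m; N'_3 = 113·cos23.5° = 103.6; c'Δl = 8.03; W sinα = 45.1
Slice 4: Δl = 2.9/cos45.6° = 4.145 m; N'_4 = 120·cos45.6° = 84.0; c'Δl = 19.07; W sinα = 85.7
Σc'Δl = 41.9 kN/m; ΣN' = 366.6 kN/m; ΣW sinα = 150.2 kN/m
Resisting = 41.9 + 366.6·tan21.5° = 41.9 + 144.4 = 186.3 kN/m
FS = 186.3 / 150.2 = 1.240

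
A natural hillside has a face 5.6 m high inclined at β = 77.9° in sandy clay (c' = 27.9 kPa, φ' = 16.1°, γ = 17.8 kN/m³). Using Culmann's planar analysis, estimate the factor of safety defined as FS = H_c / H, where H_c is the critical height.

FS = 1.99

H_c = (4c'/γ) · sinβ cosφ' / [1 − cos(β − φ')]
    = (4·27.9/17.8) · sin77.9°·cos16.1° / [1 − cos61.8°]
    = 6.270 · 0.9394 / 0.5274 = 11.17 m
FS = H_c / H = 11.17 / 5.6 = 1.994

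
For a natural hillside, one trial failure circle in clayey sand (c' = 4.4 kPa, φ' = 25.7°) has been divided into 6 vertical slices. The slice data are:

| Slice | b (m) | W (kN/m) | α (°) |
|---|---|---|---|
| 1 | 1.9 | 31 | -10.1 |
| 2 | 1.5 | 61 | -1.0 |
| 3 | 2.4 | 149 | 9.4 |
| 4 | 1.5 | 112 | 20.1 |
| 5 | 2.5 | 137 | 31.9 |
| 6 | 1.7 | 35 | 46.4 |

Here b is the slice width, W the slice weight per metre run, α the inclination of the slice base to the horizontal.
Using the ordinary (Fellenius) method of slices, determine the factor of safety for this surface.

Ordinary method of slices: FS = Σ[c'·Δl_i + (W_i cosα_i)·tanφ'] / Σ W_i sinα_i, with Δl_i = b_i / cosα_i.
Slice 1: Δl = 1.9/cos(-10.1°) = 1.930 m; N'_1 = 31·cos(-10.1°) = 30.5; c'Δl = 8.49; W sinα = -5.4
Slice 2: Δl = 1.5/cos(-1.0°) = 1.500 m; N'_2 = 61·cos(-1.0°) = 61.0; c'Δl = 6.60; W sinα = -1.1
Slice 3: Δl = 2.4/cos9.4° = 2.433 m; N'_3 = 149·cos9.4° = 147.0; c'Δl = 10.70; W sinα = 24.3
Slice 4: Δl = 1.5/cos20.1° = 1.597 m; N'_4 = 112·cos20.1° = 105.2; c'Δl = 7.03; W sinα = 38.5
Slice 5: Δl = 2.5/cos31.9° = 2.945 m; N'_5 = 137·cos31.9° = 116.3; c'Δl = 12.96; W sinα = 72.4
Slice 6: Δl = 1.7/cos46.4° = 2.465 m; N'_6 = 35·cos46.4° = 24.1; c'Δl = 10.85; W sinα = 25.3
Σc'Δl = 56.6 kN/m; ΣN' = 484.1 kN/m; ΣW sinα = 154.1 kN/m
Resisting = 56.6 + 484.1·tan25.7° = 56.6 + 233.0 = 289.6 kN/m
FS = 289.6 / 154.1 = 1.880

FS = 1.88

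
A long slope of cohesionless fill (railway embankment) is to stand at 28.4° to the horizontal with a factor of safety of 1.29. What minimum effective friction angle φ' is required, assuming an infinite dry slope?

φ' = 34.9°

FS = tanφ'/tanβ ⇒ tanφ' = FS · tanβ = 1.29 · tan28.4° = 0.6975
φ' = arctan(0.6975) = 34.90°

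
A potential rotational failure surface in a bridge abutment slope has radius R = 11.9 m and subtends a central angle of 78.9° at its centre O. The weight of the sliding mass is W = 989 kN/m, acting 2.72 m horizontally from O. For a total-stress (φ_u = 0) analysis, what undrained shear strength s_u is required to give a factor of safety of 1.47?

s_u = 20.3 kPa

FS = s_u·L_a·R / (W·d), so s_u = FS·W·d / (L_a·R).
Arc length L_a = R·θ = 11.9·(78.9°·π/180) = 11.9·1.3771 = 16.39 m
s_u = 1.47·989·2.72 / (16.39·11.9) = 3954.4 / 195.01 = 20.28 kPa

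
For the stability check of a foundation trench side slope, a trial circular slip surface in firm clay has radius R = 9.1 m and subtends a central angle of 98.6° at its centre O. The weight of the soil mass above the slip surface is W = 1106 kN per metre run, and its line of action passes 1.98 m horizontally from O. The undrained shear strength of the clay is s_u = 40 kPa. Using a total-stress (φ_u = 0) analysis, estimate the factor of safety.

FS = 2.60

Taking moments about the centre O, the resisting moment is provided by the undrained shear strength acting along the arc:
Arc length L_a = R·θ = 9.1·(98.6°·π/180) = 9.1·1.7209 = 15.66 m
M_R = s_u·L_a·R = 40·15.66·9.1 = 5700.3 kN·m/m
M_D = W·d = 1106·1.98 = 2189.9 kN·m/m
FS = M_R / M_D = 5700.3 / 2189.9 = 2.603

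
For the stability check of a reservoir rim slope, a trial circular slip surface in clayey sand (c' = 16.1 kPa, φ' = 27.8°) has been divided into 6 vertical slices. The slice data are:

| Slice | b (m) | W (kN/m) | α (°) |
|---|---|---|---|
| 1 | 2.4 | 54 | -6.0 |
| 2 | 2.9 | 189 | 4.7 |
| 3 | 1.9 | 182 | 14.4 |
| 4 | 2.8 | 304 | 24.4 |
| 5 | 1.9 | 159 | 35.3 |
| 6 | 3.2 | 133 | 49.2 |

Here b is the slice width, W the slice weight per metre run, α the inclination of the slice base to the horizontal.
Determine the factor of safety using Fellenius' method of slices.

Ordinary method of slices: FS = Σ[c'·Δl_i + (W_i cosα_i)·tanφ'] / Σ W_i sinα_i, with Δl_i = b_i / cosα_i.
Slice 1: Δl = 2.4/cos(-6.0°) = 2.413 m; N'_1 = 54·cos(-6.0°) = 53.7; c'Δl = 38.85; W sinα = -5.6
Slice 2: Δl = 2.9/cos4.7° = 2.910 m; N'_2 = 189·cos4.7° = 188.4; c'Δl = 46.85; W sinα = 15.5
Slice 3: Δl = 1.9/cos14.4° = 1.962 m; N'_3 = 182·cos14.4° = 176.3; c'Δl = 31.58; W sinα = 45.3
Slice 4: Δl = 2.8/cos24.4° = 3.075 m; N'_4 = 304·cos24.4° = 276.8; c'Δl = 49.50; W sinα = 125.6
Slice 5: Δl = 1.9/cos35.3° = 2.328 m; N'_5 = 159·cos35.3° = 129.8; c'Δl = 37.48; W sinα = 91.9
Slice 6: Δl = 3.2/cos49.2° = 4.897 m; N'_6 = 133·cos49.2° = 86.9; c'Δl = 78.85; W sinα = 100.7
Σc'Δl = 283.1 kN/m; ΣN' = 911.9 kN/m; ΣW sinα = 373.2 kN/m
Resisting = 283.1 + 911.9·tan27.8° = 283.1 + 480.8 = 763.9 kN/m
FS = 763.9 / 373.2 = 2.047

FS = 2.05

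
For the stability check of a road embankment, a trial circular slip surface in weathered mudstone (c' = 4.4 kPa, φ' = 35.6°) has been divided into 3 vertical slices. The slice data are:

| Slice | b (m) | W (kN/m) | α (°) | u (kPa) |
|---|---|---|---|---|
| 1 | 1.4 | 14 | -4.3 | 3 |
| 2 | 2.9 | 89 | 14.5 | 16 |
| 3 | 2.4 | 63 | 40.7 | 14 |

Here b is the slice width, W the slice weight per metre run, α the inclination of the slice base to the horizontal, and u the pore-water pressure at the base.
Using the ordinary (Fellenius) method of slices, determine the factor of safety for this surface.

Ordinary method of slices: FS = Σ[c'·Δl_i + (W_i cosα_i − u_i·Δl_i)·tanφ'] / Σ W_i sinα_i, with Δl_i = b_i / cosα_i.
Slice 1: Δl = 1.4/cos(-4.3°) = 1.404 m; N'_1 = 14·cos(-4.3°) − 3·1.404 = 9.7; c'Δl = 6.18; W sinα = -1.0
Slice 2: Δl = 2.9/cos14.5° = 2.995 m; N'_2 = 89·cos14.5° − 16·2.995 = 38.2; c'Δl = 13.18; W sinα = 22.3
Slice 3: Δl = 2.4/cos40.7° = 3.166 m; N'_3 = 63·cos40.7° − 14·3.166 = 3.4; c'Δl = 13.93; W sinα = 41.1
Σc'Δl = 33.3 kN/m; ΣN' = 51.4 kN/m; ΣW sinα = 62.3 kN/m
Resisting = 33.3 + 51.4·tan35.6° = 33.3 + 36.8 = 70.1 kN/m
FS = 70.1 / 62.3 = 1.125

FS = 1.13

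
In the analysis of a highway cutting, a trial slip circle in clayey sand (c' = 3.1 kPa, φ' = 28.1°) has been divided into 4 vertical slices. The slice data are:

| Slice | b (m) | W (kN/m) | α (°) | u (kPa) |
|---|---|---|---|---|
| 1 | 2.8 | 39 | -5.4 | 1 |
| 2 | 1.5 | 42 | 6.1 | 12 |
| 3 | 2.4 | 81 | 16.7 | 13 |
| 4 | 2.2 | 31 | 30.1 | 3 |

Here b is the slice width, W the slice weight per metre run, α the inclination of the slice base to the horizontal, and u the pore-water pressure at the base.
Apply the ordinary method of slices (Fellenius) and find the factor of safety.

FS = 2.40

Ordinary method of slices: FS = Σ[c'·Δl_i + (W_i cosα_i − u_i·Δl_i)·tanφ'] / Σ W_i sinα_i, with Δl_i = b_i / cosα_i.
Slice 1: Δl = 2.8/cos(-5.4°) = 2.812 m; N'_1 = 39·cos(-5.4°) − 1·2.812 = 36.0; c'Δl = 8.72; W sinα = -3.7
Slice 2: Δl = 1.5/cos6.1° = 1.509 m; N'_2 = 42·cos6.1° − 12·1.509 = 23.7; c'Δl = 4.68; W sinα = 4.5
Slice 3: Δl = 2.4/cos16.7° = 2.506 m; N'_3 = 81·cos16.7° − 13·2.506 = 45.0; c'Δl = 7.77; W sinα = 23.3
Slice 4: Δl = 2.2/cos30.1° = 2.543 m; N'_4 = 31·cos30.1° − 3·2.543 = 19.2; c'Δl = 7.88; W sinα = 15.5
Σc'Δl = 29.0 kN/m; ΣN' = 123.9 kN/m; ΣW sinα = 39.6 kN/m
Resisting = 29.0 + 123.9·tan28.1° = 29.0 + 66.1 = 95.2 kN/m
FS = 95.2 / 39.6 = 2.403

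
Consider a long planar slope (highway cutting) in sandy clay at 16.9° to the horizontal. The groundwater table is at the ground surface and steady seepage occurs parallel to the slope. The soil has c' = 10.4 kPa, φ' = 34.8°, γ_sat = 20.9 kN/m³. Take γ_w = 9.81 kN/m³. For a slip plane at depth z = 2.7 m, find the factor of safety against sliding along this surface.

With seepage parallel to the slope and the water table at the surface, the effective normal stress on the slip plane uses the buoyant unit weight γ' = γ_sat − γ_w while the driving shear stress uses γ_sat:
FS = [c' + γ' z cos²β tanφ'] / [γ_sat z sinβ cosβ]
γ' = 20.9 − 9.81 = 11.09 kN/m³
Numerator = 10.4 + 11.09·2.7·cos²16.9°·tan34.8° = 10.4 + 11.09·2.7·0.9155·0.6950 = 29.452 kPa
Denominator = 20.9·2.7·sin16.9°·cos16.9° = 20.9·2.7·0.2907·0.9568 = 15.696 kPa
FS = 29.452 / 15.696 = 1.876

FS = 1.88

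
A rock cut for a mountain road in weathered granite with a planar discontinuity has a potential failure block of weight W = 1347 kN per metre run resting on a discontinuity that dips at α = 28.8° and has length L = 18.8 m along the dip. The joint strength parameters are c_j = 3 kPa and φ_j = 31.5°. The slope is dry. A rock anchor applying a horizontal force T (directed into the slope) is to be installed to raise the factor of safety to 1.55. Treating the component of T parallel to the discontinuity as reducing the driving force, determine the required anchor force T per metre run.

T = 137 kN/m

Resolving forces along and normal to the sliding plane, with the horizontal anchor force T adding T·sinα to the effective normal force and T·cosα acting up the plane against the driving force:
FS = [c_jL + (W cosα + T sinα) tanφ_j] / [W sinα − T cosα]
Without the anchor: N' = 1180.4 kN/m, driving T_d = 648.9 kN/m, resisting R = 3·18.8 + 1180.4·tan31.5° = 779.7 kN/m, FS = 1.20.
Setting FS = 1.55 and solving for T:
1.55·(648.9 − T cos28.8°) = 779.7 + T sin28.8°·tan31.5°
T·(sin28.8°·tan31.5° + 1.55·cos28.8°) = 1.55·648.9 − 779.7
T·(0.4818·0.6128 + 1.55·0.8763) = 1005.8 − 779.7 = 226.1
T·1.6535 = 226.1
T = 136.7 kN/m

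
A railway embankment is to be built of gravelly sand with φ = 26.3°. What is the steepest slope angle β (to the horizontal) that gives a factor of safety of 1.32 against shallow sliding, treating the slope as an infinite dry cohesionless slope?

For an infinite dry cohesionless slope FS = tanφ/tanβ, so tanβ = tanφ / FS.
tanβ = tan26.3° / 1.32 = 0.4942 / 1.32 = 0.3744
β = arctan(0.3744) = 20.53°

β = 20.5°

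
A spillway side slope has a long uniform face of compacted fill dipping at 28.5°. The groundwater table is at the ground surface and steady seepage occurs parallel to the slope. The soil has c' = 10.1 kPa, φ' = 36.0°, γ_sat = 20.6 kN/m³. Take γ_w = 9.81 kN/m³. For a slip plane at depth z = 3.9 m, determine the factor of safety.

FS = 1.00

With seepage parallel to the slope and the water table at the surface, the effective normal stress on the slip plane uses the buoyant unit weight γ' = γ_sat − γ_w while the driving shear stress uses γ_sat:
FS = [c' + γ' z cos²β tanφ'] / [γ_sat z sinβ cosβ]
γ' = 20.6 − 9.81 = 10.79 kN/m³
Numerator = 10.1 + 10.79·3.9·cos²28.5°·tan36.0° = 10.1 + 10.79·3.9·0.7723·0.7265 = 33.713 kPa
Denominator = 20.6·3.9·sin28.5°·cos28.5° = 20.6·3.9·0.4772·0.8788 = 33.689 kPa
FS = 33.713 / 33.689 = 1.001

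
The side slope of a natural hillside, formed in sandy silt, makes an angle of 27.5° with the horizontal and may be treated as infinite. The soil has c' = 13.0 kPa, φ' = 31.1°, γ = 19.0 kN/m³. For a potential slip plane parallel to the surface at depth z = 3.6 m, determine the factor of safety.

FS = 1.62

For an infinite slope with a slip plane parallel to the surface (no pore pressure): FS = [c' + γz cos²β tanφ'] / [γz sinβ cosβ].
γz = 19.0·3.6 = 68.40 kN/m²
Numerator = 13.0 + 68.40·cos²27.5°·tan31.1° = 13.0 + 68.40·0.7868·0.6032 = 45.464 kPa
Denominator = 68.40·sin27.5°·cos27.5° = 68.40·0.4617·0.8870 = 28.015 kPa
FS = 45.464 / 28.015 = 1.623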